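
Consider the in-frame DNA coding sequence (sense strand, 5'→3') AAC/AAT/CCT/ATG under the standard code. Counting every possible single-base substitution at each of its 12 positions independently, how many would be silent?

Codon 1 (AAC, Asn): 1 synonymous substitution.
Codon 2 (AAT, Asn): 1 synonymous substitution.
Codon 3 (CCT, Pro): 3 synonymous substitutions.
Codon 4 (ATG, Met): 0 synonymous substitutions.
Total: 1 + 1 + 3 + 0 = 5.

5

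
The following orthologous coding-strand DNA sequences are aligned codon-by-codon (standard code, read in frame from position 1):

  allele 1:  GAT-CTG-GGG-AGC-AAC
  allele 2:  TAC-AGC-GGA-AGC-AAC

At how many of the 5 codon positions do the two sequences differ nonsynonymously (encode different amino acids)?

2

Codon 1: GAT Asp / TAC Tyr — nonsynonymous.
Codon 2: CTG Leu / AGC Ser — nonsynonymous.
Codon 3: GGG Gly / GGA Gly — synonymous.
Codon 4: AGC Ser / AGC Ser — identical.
Codon 5: AAC Asn / AAC Asn — identical.
Nonsynonymous differences: 2.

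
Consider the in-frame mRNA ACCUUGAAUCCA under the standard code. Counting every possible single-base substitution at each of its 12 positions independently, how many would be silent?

Codon 1 (ACC, Thr): 3 synonymous substitutions.
Codon 2 (UUG, Leu): 2 synonymous substitutions.
Codon 3 (AAU, Asn): 1 synonymous substitution.
Codon 4 (CCA, Pro): 3 synonymous substitutions.
Total: 3 + 2 + 1 + 3 = 9.

9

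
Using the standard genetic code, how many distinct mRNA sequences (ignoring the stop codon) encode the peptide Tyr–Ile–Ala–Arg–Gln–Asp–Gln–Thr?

4608

Tyr: 2 codons.
Ile: 3 codons.
Ala: 4 codons.
Arg: 6 codons.
Gln: 2 codons.
Asp: 2 codons.
Gln: 2 codons.
Thr: 4 codons.
2 × 3 × 4 × 6 × 2 × 2 × 2 × 4 = 4608.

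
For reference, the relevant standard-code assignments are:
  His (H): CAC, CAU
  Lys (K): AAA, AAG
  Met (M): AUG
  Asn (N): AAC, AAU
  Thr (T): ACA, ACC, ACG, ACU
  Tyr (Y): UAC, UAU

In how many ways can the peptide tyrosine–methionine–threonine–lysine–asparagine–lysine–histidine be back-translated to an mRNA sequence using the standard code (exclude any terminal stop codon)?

128

Tyr: 2 codons.
Met: 1 codon.
Thr: 4 codons.
Lys: 2 codons.
Asn: 2 codons.
Lys: 2 codons.
His: 2 codons.
2 × 1 × 4 × 2 × 2 × 2 × 2 = 128.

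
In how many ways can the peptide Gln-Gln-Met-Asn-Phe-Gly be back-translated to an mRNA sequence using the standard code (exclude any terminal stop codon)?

Gln: 2 codons.
Gln: 2 codons.
Met: 1 codon.
Asn: 2 codons.
Phe: 2 codons.
Gly: 4 codons.
2 × 2 × 1 × 2 × 2 × 4 = 64.

64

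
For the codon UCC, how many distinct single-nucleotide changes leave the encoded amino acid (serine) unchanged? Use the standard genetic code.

3

Position 1: none → 0 synonymous.
Position 2: none → 0 synonymous.
Position 3: UCU, UCA, UCG → 3 synonymous.
Total: 0 + 0 + 3 = 3.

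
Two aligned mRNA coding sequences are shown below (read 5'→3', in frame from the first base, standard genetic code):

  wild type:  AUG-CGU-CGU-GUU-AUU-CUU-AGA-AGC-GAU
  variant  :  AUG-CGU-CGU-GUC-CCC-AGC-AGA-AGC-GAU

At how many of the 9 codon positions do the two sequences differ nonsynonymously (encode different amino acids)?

2

Codon 1: AUG Met / AUG Met — identical.
Codon 2: CGU Arg / CGU Arg — identical.
Codon 3: CGU Arg / CGU Arg — identical.
Codon 4: GUU Val / GUC Val — synonymous.
Codon 5: AUU Ile / CCC Pro — nonsynonymous.
Codon 6: CUU Leu / AGC Ser — nonsynonymous.
Codon 7: AGA Arg / AGA Arg — identical.
Codon 8: AGC Ser / AGC Ser — identical.
Codon 9: GAU Asp / GAU Asp — identical.
Nonsynonymous differences: 2.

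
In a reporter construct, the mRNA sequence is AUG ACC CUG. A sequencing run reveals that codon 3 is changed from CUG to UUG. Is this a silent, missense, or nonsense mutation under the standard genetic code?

silent

Position 7 falls in codon 3: CUG → Leu.
After the substitution the codon is UUG → Leu.
Both encode Leu, so the change is synonymous.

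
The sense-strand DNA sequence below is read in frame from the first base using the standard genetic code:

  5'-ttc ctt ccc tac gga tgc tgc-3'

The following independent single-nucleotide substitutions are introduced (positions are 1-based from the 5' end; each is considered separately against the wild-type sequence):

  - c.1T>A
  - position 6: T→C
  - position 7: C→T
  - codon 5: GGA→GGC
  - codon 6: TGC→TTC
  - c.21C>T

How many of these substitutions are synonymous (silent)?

3

Codon 1: TTC (Phe) → ATC (Ile) — missense.
Codon 2: CTT (Leu) → CTC (Leu) — synonymous.
Codon 3: CCC (Pro) → TCC (Ser) — missense.
Codon 5: GGA (Gly) → GGC (Gly) — synonymous.
Codon 6: TGC (Cys) → TTC (Phe) — missense.
Codon 7: TGC (Cys) → TGT (Cys) — synonymous.
Synonymous: 3 of 6.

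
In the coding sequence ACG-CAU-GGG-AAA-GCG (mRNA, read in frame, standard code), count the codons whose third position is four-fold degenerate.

3

Codon 1 ACG (Thr): third position 4-fold.
Codon 2 CAU (His): third position 2-fold.
Codon 3 GGG (Gly): third position 4-fold.
Codon 4 AAA (Lys): third position 2-fold.
Codon 5 GCG (Ala): third position 4-fold.
Four-fold degenerate third positions: 3.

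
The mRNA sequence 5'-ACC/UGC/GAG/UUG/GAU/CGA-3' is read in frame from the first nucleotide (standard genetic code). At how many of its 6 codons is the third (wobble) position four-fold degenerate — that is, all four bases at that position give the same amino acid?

Codon 1 ACC (Thr): third position 4-fold.
Codon 2 UGC (Cys): third position 2-fold.
Codon 3 GAG (Glu): third position 2-fold.
Codon 4 UUG (Leu): third position 2-fold.
Codon 5 GAU (Asp): third position 2-fold.
Codon 6 CGA (Arg): third position 4-fold.
Four-fold degenerate third positions: 2.

2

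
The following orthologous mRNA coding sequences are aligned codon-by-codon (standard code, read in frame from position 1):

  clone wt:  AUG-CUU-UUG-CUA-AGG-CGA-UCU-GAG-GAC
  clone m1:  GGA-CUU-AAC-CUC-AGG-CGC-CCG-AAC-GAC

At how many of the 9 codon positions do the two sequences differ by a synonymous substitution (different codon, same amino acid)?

2

Codon 1: AUG Met / GGA Gly — nonsynonymous.
Codon 2: CUU Leu / CUU Leu — identical.
Codon 3: UUG Leu / AAC Asn — nonsynonymous.
Codon 4: CUA Leu / CUC Leu — synonymous.
Codon 5: AGG Arg / AGG Arg — identical.
Codon 6: CGA Arg / CGC Arg — synonymous.
Codon 7: UCU Ser / CCG Pro — nonsynonymous.
Codon 8: GAG Glu / AAC Asn — nonsynonymous.
Codon 9: GAC Asp / GAC Asp — identical.
Synonymous differences: 2.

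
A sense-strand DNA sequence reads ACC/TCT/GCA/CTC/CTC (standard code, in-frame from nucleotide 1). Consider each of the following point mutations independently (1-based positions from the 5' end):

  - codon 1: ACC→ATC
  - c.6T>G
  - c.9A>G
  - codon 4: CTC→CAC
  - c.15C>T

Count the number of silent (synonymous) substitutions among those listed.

3

Codon 1: ACC (Thr) → ATC (Ile) — missense.
Codon 2: TCT (Ser) → TCG (Ser) — synonymous.
Codon 3: GCA (Ala) → GCG (Ala) — synonymous.
Codon 4: CTC (Leu) → CAC (His) — missense.
Codon 5: CTC (Leu) → CTT (Leu) — synonymous.
Synonymous: 3 of 5.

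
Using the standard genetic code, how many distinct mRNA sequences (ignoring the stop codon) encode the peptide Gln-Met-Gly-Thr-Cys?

Gln: 2 codons.
Met: 1 codon.
Gly: 4 codons.
Thr: 4 codons.
Cys: 2 codons.
2 × 1 × 4 × 4 × 2 = 64.

64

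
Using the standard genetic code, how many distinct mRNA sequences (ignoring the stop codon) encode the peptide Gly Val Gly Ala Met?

256

Gly: 4 codons.
Val: 4 codons.
Gly: 4 codons.
Ala: 4 codons.
Met: 1 codon.
4 × 4 × 4 × 4 × 1 = 256.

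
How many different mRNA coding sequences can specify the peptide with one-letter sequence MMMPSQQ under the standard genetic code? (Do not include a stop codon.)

96

Met: 1 codon.
Met: 1 codon.
Met: 1 codon.
Pro: 4 codons.
Ser: 6 codons.
Gln: 2 codons.
Gln: 2 codons.
1 × 1 × 1 × 4 × 6 × 2 × 2 = 96.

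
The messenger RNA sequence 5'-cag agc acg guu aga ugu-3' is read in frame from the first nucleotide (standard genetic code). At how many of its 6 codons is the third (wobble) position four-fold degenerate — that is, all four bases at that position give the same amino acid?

Codon 1 CAG (Gln): third position 2-fold.
Codon 2 AGC (Ser): third position 2-fold.
Codon 3 ACG (Thr): third position 4-fold.
Codon 4 GUU (Val): third position 4-fold.
Codon 5 AGA (Arg): third position 2-fold.
Codon 6 UGU (Cys): third position 2-fold.
Four-fold degenerate third positions: 2.

2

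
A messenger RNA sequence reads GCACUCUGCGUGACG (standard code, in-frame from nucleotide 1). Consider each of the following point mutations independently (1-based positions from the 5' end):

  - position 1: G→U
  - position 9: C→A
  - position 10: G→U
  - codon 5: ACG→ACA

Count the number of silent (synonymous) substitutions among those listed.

1

Codon 1: GCA (Ala) → UCA (Ser) — missense.
Codon 3: UGC (Cys) → UGA (Stop) — nonsense.
Codon 4: GUG (Val) → UUG (Leu) — missense.
Codon 5: ACG (Thr) → ACA (Thr) — synonymous.
Synonymous: 1 of 4.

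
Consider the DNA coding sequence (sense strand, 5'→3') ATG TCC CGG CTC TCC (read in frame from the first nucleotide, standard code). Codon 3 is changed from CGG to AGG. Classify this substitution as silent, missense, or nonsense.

Position 7 falls in codon 3: CGG → Arg.
After the substitution the codon is AGG → Arg.
Both encode Arg, so the change is synonymous.

silent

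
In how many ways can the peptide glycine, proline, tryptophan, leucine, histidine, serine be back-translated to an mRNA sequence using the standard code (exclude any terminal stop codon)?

Gly: 4 codons.
Pro: 4 codons.
Trp: 1 codon.
Leu: 6 codons.
His: 2 codons.
Ser: 6 codons.
4 × 4 × 1 × 6 × 2 × 6 = 1152.

1152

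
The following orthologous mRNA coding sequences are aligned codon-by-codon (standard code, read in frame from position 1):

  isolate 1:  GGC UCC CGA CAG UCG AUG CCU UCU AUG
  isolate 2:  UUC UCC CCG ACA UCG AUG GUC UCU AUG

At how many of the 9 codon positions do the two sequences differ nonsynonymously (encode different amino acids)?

4

Codon 1: GGC Gly / UUC Phe — nonsynonymous.
Codon 2: UCC Ser / UCC Ser — identical.
Codon 3: CGA Arg / CCG Pro — nonsynonymous.
Codon 4: CAG Gln / ACA Thr — nonsynonymous.
Codon 5: UCG Ser / UCG Ser — identical.
Codon 6: AUG Met / AUG Met — identical.
Codon 7: CCU Pro / GUC Val — nonsynonymous.
Codon 8: UCU Ser / UCU Ser — identical.
Codon 9: AUG Met / AUG Met — identical.
Nonsynonymous differences: 4.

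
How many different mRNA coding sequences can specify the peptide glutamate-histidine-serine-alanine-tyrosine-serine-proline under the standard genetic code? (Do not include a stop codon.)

Glu: 2 codons.
His: 2 codons.
Ser: 6 codons.
Ala: 4 codons.
Tyr: 2 codons.
Ser: 6 codons.
Pro: 4 codons.
2 × 2 × 6 × 4 × 2 × 6 × 4 = 4608.

4608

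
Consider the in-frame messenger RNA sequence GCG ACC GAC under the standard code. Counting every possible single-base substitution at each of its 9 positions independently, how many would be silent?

7

Codon 1 (GCG, Ala): 3 synonymous substitutions.
Codon 2 (ACC, Thr): 3 synonymous substitutions.
Codon 3 (GAC, Asp): 1 synonymous substitution.
Total: 3 + 3 + 1 = 7.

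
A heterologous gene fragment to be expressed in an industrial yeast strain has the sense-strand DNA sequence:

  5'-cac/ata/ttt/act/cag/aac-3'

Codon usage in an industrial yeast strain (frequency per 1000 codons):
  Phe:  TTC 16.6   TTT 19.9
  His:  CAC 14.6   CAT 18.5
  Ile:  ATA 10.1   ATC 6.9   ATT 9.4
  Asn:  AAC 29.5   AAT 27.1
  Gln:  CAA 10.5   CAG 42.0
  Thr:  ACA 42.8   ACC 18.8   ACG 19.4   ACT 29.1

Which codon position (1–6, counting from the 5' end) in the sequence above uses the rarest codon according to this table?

Codon 1 CAC (His): 14.6 per 1000.
Codon 2 ATA (Ile): 10.1 per 1000.
Codon 3 TTT (Phe): 19.9 per 1000.
Codon 4 ACT (Thr): 29.1 per 1000.
Codon 5 CAG (Gln): 42.0 per 1000.
Codon 6 AAC (Asn): 29.5 per 1000.
Lowest frequency is 10.1 at codon 2.

2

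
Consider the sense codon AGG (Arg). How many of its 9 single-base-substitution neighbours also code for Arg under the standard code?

Position 1: CGG → 1 synonymous.
Position 2: none → 0 synonymous.
Position 3: AGA → 1 synonymous.
Total: 1 + 0 + 1 = 2.

2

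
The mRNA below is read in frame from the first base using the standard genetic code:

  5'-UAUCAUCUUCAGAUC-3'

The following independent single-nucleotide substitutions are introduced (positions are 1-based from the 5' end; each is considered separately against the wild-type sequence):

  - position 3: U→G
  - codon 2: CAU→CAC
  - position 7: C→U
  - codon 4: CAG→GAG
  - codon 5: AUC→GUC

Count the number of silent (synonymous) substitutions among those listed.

1

Codon 1: UAU (Tyr) → UAG (Stop) — nonsense.
Codon 2: CAU (His) → CAC (His) — synonymous.
Codon 3: CUU (Leu) → UUU (Phe) — missense.
Codon 4: CAG (Gln) → GAG (Glu) — missense.
Codon 5: AUC (Ile) → GUC (Val) — missense.
Synonymous: 1 of 5.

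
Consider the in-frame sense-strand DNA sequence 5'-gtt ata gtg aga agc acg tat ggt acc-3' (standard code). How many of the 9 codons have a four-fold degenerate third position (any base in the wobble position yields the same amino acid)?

5

Codon 1 GTT (Val): third position 4-fold.
Codon 2 ATA (Ile): third position 3-fold.
Codon 3 GTG (Val): third position 4-fold.
Codon 4 AGA (Arg): third position 2-fold.
Codon 5 AGC (Ser): third position 2-fold.
Codon 6 ACG (Thr): third position 4-fold.
Codon 7 TAT (Tyr): third position 2-fold.
Codon 8 GGT (Gly): third position 4-fold.
Codon 9 ACC (Thr): third position 4-fold.
Four-fold degenerate third positions: 5.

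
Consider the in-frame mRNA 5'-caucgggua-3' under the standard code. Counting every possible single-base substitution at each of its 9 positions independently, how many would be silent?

Codon 1 (CAU, His): 1 synonymous substitution.
Codon 2 (CGG, Arg): 4 synonymous substitutions.
Codon 3 (GUA, Val): 3 synonymous substitutions.
Total: 1 + 4 + 3 = 8.

8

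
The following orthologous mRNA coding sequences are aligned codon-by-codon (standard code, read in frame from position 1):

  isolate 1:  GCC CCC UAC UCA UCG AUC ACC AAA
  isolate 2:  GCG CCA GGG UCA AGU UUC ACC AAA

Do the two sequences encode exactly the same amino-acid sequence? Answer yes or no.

no

Codon 1: GCC Ala / GCG Ala — synonymous.
Codon 2: CCC Pro / CCA Pro — synonymous.
Codon 3: UAC Tyr / GGG Gly — nonsynonymous.
Codon 4: UCA Ser / UCA Ser — identical.
Codon 5: UCG Ser / AGU Ser — synonymous.
Codon 6: AUC Ile / UUC Phe — nonsynonymous.
Codon 7: ACC Thr / ACC Thr — identical.
Codon 8: AAA Lys / AAA Lys — identical.
Nonsynonymous differences: 2 → different protein.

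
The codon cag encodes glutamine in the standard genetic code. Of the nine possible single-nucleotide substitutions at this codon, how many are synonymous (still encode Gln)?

Position 1: none → 0 synonymous.
Position 2: none → 0 synonymous.
Position 3: CAA → 1 synonymous.
Total: 0 + 0 + 1 = 1.

1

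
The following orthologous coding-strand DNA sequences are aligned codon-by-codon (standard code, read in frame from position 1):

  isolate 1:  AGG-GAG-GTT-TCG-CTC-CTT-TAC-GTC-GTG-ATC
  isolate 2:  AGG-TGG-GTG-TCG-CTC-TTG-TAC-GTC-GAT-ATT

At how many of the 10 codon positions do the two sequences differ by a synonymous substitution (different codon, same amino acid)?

Codon 1: AGG Arg / AGG Arg — identical.
Codon 2: GAG Glu / TGG Trp — nonsynonymous.
Codon 3: GTT Val / GTG Val — synonymous.
Codon 4: TCG Ser / TCG Ser — identical.
Codon 5: CTC Leu / CTC Leu — identical.
Codon 6: CTT Leu / TTG Leu — synonymous.
Codon 7: TAC Tyr / TAC Tyr — identical.
Codon 8: GTC Val / GTC Val — identical.
Codon 9: GTG Val / GAT Asp — nonsynonymous.
Codon 10: ATC Ile / ATT Ile — synonymous.
Synonymous differences: 3.

3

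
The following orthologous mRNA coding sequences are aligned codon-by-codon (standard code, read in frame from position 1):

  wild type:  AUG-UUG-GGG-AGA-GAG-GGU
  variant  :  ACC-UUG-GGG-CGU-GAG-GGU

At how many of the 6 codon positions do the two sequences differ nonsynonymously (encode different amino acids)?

1

Codon 1: AUG Met / ACC Thr — nonsynonymous.
Codon 2: UUG Leu / UUG Leu — identical.
Codon 3: GGG Gly / GGG Gly — identical.
Codon 4: AGA Arg / CGU Arg — synonymous.
Codon 5: GAG Glu / GAG Glu — identical.
Codon 6: GGU Gly / GGU Gly — identical.
Nonsynonymous differences: 1.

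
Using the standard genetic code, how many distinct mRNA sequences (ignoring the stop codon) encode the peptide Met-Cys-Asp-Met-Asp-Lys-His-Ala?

Met: 1 codon.
Cys: 2 codons.
Asp: 2 codons.
Met: 1 codon.
Asp: 2 codons.
Lys: 2 codons.
His: 2 codons.
Ala: 4 codons.
1 × 2 × 2 × 1 × 2 × 2 × 2 × 4 = 128.

128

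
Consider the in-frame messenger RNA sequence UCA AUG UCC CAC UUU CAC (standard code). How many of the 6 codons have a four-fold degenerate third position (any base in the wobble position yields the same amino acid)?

2

Codon 1 UCA (Ser): third position 4-fold.
Codon 2 AUG (Met): third position 1-fold.
Codon 3 UCC (Ser): third position 4-fold.
Codon 4 CAC (His): third position 2-fold.
Codon 5 UUU (Phe): third position 2-fold.
Codon 6 CAC (His): third position 2-fold.
Four-fold degenerate third positions: 2.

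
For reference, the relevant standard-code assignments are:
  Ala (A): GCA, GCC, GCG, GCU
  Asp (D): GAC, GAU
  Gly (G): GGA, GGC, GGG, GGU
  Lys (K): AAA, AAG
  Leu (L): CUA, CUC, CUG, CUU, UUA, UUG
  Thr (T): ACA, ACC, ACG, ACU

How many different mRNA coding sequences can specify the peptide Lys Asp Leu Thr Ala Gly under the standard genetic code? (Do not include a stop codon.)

Lys: 2 codons.
Asp: 2 codons.
Leu: 6 codons.
Thr: 4 codons.
Ala: 4 codons.
Gly: 4 codons.
2 × 2 × 6 × 4 × 4 × 4 = 1536.

1536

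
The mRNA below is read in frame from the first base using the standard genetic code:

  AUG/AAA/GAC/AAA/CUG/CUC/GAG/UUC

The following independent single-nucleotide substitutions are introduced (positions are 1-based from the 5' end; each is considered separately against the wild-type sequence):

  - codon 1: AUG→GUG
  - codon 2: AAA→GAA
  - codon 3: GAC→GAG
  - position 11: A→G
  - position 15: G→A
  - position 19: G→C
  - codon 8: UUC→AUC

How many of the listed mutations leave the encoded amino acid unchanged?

Codon 1: AUG (Met) → GUG (Val) — missense.
Codon 2: AAA (Lys) → GAA (Glu) — missense.
Codon 3: GAC (Asp) → GAG (Glu) — missense.
Codon 4: AAA (Lys) → AGA (Arg) — missense.
Codon 5: CUG (Leu) → CUA (Leu) — synonymous.
Codon 7: GAG (Glu) → CAG (Gln) — missense.
Codon 8: UUC (Phe) → AUC (Ile) — missense.
Synonymous: 1 of 7.

1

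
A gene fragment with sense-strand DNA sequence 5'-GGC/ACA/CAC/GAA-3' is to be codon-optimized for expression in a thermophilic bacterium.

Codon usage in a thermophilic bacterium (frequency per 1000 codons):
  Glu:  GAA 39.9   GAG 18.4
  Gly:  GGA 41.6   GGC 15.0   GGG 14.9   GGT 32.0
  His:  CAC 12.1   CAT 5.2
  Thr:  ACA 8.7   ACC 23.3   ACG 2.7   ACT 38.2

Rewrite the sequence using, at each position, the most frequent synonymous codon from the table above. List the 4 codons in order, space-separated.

GGA ACT CAC GAA

Codon 1 (Gly): best is GGA at 41.6.
Codon 2 (Thr): best is ACT at 38.2.
Codon 3 (His): best is CAC at 12.1.
Codon 4 (Glu): best is GAA at 39.9.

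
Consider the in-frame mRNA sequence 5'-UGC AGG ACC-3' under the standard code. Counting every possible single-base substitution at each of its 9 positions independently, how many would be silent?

6

Codon 1 (UGC, Cys): 1 synonymous substitution.
Codon 2 (AGG, Arg): 2 synonymous substitutions.
Codon 3 (ACC, Thr): 3 synonymous substitutions.
Total: 1 + 2 + 3 = 6.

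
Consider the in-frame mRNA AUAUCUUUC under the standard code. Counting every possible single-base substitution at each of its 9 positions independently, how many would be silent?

6

Codon 1 (AUA, Ile): 2 synonymous substitutions.
Codon 2 (UCU, Ser): 3 synonymous substitutions.
Codon 3 (UUC, Phe): 1 synonymous substitution.
Total: 2 + 3 + 1 = 6.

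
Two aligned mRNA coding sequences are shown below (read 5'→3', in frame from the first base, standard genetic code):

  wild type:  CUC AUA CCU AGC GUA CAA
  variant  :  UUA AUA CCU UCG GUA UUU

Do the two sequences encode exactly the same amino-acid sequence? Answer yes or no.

no

Codon 1: CUC Leu / UUA Leu — synonymous.
Codon 2: AUA Ile / AUA Ile — identical.
Codon 3: CCU Pro / CCU Pro — identical.
Codon 4: AGC Ser / UCG Ser — synonymous.
Codon 5: GUA Val / GUA Val — identical.
Codon 6: CAA Gln / UUU Phe — nonsynonymous.
Nonsynonymous differences: 1 → different protein.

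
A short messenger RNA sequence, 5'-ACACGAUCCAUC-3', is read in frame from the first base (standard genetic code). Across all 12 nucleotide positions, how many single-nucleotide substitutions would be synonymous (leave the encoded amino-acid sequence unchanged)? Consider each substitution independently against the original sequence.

Codon 1 (ACA, Thr): 3 synonymous substitutions.
Codon 2 (CGA, Arg): 4 synonymous substitutions.
Codon 3 (UCC, Ser): 3 synonymous substitutions.
Codon 4 (AUC, Ile): 2 synonymous substitutions.
Total: 3 + 4 + 3 + 2 = 12.

12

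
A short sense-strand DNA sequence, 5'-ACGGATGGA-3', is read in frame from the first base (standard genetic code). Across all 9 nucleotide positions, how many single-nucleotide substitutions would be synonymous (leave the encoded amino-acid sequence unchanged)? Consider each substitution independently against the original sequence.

7

Codon 1 (ACG, Thr): 3 synonymous substitutions.
Codon 2 (GAT, Asp): 1 synonymous substitution.
Codon 3 (GGA, Gly): 3 synonymous substitutions.
Total: 3 + 1 + 3 = 7.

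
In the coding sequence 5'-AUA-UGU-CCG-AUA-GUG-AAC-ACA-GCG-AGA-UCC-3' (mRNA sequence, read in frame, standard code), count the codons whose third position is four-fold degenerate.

Codon 1 AUA (Ile): third position 3-fold.
Codon 2 UGU (Cys): third position 2-fold.
Codon 3 CCG (Pro): third position 4-fold.
Codon 4 AUA (Ile): third position 3-fold.
Codon 5 GUG (Val): third position 4-fold.
Codon 6 AAC (Asn): third position 2-fold.
Codon 7 ACA (Thr): third position 4-fold.
Codon 8 GCG (Ala): third position 4-fold.
Codon 9 AGA (Arg): third position 2-fold.
Codon 10 UCC (Ser): third position 4-fold.
Four-fold degenerate third positions: 5.

5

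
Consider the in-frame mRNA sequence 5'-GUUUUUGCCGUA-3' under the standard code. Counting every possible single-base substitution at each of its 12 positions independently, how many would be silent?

10

Codon 1 (GUU, Val): 3 synonymous substitutions.
Codon 2 (UUU, Phe): 1 synonymous substitution.
Codon 3 (GCC, Ala): 3 synonymous substitutions.
Codon 4 (GUA, Val): 3 synonymous substitutions.
Total: 3 + 1 + 3 + 3 = 10.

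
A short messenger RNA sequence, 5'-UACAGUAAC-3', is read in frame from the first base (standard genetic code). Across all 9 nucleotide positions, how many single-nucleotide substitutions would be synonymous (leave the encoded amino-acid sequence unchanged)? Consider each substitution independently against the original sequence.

Codon 1 (UAC, Tyr): 1 synonymous substitution.
Codon 2 (AGU, Ser): 1 synonymous substitution.
Codon 3 (AAC, Asn): 1 synonymous substitution.
Total: 1 + 1 + 1 = 3.

3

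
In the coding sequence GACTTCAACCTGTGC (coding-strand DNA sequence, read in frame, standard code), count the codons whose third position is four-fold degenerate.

Codon 1 GAC (Asp): third position 2-fold.
Codon 2 TTC (Phe): third position 2-fold.
Codon 3 AAC (Asn): third position 2-fold.
Codon 4 CTG (Leu): third position 4-fold.
Codon 5 TGC (Cys): third position 2-fold.
Four-fold degenerate third positions: 1.

1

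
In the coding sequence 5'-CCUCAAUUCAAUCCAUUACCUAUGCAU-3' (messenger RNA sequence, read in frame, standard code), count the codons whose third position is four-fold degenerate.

3

Codon 1 CCU (Pro): third position 4-fold.
Codon 2 CAA (Gln): third position 2-fold.
Codon 3 UUC (Phe): third position 2-fold.
Codon 4 AAU (Asn): third position 2-fold.
Codon 5 CCA (Pro): third position 4-fold.
Codon 6 UUA (Leu): third position 2-fold.
Codon 7 CCU (Pro): third position 4-fold.
Codon 8 AUG (Met): third position 1-fold.
Codon 9 CAU (His): third position 2-fold.
Four-fold degenerate third positions: 3.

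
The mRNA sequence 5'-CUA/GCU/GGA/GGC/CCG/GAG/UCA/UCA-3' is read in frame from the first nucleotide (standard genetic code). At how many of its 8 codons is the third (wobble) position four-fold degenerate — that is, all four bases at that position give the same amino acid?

7

Codon 1 CUA (Leu): third position 4-fold.
Codon 2 GCU (Ala): third position 4-fold.
Codon 3 GGA (Gly): third position 4-fold.
Codon 4 GGC (Gly): third position 4-fold.
Codon 5 CCG (Pro): third position 4-fold.
Codon 6 GAG (Glu): third position 2-fold.
Codon 7 UCA (Ser): third position 4-fold.
Codon 8 UCA (Ser): third position 4-fold.
Four-fold degenerate third positions: 7.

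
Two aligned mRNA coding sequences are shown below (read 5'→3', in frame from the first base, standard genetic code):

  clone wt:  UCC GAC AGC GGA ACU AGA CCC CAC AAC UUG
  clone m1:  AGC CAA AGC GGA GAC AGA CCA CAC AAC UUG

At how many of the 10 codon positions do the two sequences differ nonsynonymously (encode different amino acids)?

Codon 1: UCC Ser / AGC Ser — synonymous.
Codon 2: GAC Asp / CAA Gln — nonsynonymous.
Codon 3: AGC Ser / AGC Ser — identical.
Codon 4: GGA Gly / GGA Gly — identical.
Codon 5: ACU Thr / GAC Asp — nonsynonymous.
Codon 6: AGA Arg / AGA Arg — identical.
Codon 7: CCC Pro / CCA Pro — synonymous.
Codon 8: CAC His / CAC His — identical.
Codon 9: AAC Asn / AAC Asn — identical.
Codon 10: UUG Leu / UUG Leu — identical.
Nonsynonymous differences: 2.

2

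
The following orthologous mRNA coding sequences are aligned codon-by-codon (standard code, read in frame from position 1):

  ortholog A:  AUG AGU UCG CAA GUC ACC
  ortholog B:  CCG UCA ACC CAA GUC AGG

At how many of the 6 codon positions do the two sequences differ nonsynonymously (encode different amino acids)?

3

Codon 1: AUG Met / CCG Pro — nonsynonymous.
Codon 2: AGU Ser / UCA Ser — synonymous.
Codon 3: UCG Ser / ACC Thr — nonsynonymous.
Codon 4: CAA Gln / CAA Gln — identical.
Codon 5: GUC Val / GUC Val — identical.
Codon 6: ACC Thr / AGG Arg — nonsynonymous.
Nonsynonymous differences: 3.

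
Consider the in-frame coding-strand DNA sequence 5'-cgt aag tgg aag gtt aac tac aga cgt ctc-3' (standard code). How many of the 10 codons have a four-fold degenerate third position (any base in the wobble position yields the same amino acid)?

4

Codon 1 CGT (Arg): third position 4-fold.
Codon 2 AAG (Lys): third position 2-fold.
Codon 3 TGG (Trp): third position 1-fold.
Codon 4 AAG (Lys): third position 2-fold.
Codon 5 GTT (Val): third position 4-fold.
Codon 6 AAC (Asn): third position 2-fold.
Codon 7 TAC (Tyr): third position 2-fold.
Codon 8 AGA (Arg): third position 2-fold.
Codon 9 CGT (Arg): third position 4-fold.
Codon 10 CTC (Leu): third position 4-fold.
Four-fold degenerate third positions: 4.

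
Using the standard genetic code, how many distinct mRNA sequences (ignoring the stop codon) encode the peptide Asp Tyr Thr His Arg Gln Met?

384

Asp: 2 codons.
Tyr: 2 codons.
Thr: 4 codons.
His: 2 codons.
Arg: 6 codons.
Gln: 2 codons.
Met: 1 codon.
2 × 2 × 4 × 2 × 6 × 2 × 1 = 384.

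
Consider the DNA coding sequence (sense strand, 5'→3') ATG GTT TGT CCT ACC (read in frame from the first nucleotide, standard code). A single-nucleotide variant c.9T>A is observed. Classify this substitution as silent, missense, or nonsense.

nonsense

Position 9 falls in codon 3: TGT → Cys.
After the substitution the codon is TGA → Stop.
The new codon is a stop codon, so this is a nonsense mutation.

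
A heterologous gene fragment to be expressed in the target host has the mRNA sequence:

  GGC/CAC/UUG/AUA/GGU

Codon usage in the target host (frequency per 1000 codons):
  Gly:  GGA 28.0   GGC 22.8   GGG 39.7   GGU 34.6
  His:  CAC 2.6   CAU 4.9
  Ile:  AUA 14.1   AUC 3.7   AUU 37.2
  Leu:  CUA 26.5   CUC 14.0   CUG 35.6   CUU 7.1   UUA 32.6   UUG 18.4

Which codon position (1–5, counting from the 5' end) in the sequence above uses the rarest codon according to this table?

2

Codon 1 GGC (Gly): 22.8 per 1000.
Codon 2 CAC (His): 2.6 per 1000.
Codon 3 UUG (Leu): 18.4 per 1000.
Codon 4 AUA (Ile): 14.1 per 1000.
Codon 5 GGU (Gly): 34.6 per 1000.
Lowest frequency is 2.6 at codon 2.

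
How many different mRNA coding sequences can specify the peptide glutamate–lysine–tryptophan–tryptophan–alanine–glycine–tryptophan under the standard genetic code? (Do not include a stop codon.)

64

Glu: 2 codons.
Lys: 2 codons.
Trp: 1 codon.
Trp: 1 codon.
Ala: 4 codons.
Gly: 4 codons.
Trp: 1 codon.
2 × 2 × 1 × 1 × 4 × 4 × 1 = 64.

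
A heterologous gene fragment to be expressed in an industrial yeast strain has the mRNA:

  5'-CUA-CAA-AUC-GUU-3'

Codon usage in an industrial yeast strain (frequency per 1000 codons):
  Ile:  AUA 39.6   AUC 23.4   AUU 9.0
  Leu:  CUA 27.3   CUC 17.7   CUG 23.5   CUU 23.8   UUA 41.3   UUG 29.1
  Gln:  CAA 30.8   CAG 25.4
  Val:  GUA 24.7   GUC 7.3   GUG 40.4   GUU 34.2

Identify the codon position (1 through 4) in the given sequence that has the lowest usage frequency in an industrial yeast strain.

3

Codon 1 CUA (Leu): 27.3 per 1000.
Codon 2 CAA (Gln): 30.8 per 1000.
Codon 3 AUC (Ile): 23.4 per 1000.
Codon 4 GUU (Val): 34.2 per 1000.
Lowest frequency is 23.4 at codon 3.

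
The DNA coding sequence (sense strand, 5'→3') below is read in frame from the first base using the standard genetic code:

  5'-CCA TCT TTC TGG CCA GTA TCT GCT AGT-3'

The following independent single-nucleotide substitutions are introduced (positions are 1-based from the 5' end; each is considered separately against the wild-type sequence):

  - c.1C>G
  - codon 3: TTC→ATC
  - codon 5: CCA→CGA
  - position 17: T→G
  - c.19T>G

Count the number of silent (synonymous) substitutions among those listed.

0

Codon 1: CCA (Pro) → GCA (Ala) — missense.
Codon 3: TTC (Phe) → ATC (Ile) — missense.
Codon 5: CCA (Pro) → CGA (Arg) — missense.
Codon 6: GTA (Val) → GGA (Gly) — missense.
Codon 7: TCT (Ser) → GCT (Ala) — missense.
Synonymous: 0 of 5.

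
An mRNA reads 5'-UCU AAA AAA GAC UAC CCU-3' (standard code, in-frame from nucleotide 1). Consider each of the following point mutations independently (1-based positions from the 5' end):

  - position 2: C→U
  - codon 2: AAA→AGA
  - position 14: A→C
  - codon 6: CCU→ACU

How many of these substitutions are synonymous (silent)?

0

Codon 1: UCU (Ser) → UUU (Phe) — missense.
Codon 2: AAA (Lys) → AGA (Arg) — missense.
Codon 5: UAC (Tyr) → UCC (Ser) — missense.
Codon 6: CCU (Pro) → ACU (Thr) — missense.
Synonymous: 0 of 4.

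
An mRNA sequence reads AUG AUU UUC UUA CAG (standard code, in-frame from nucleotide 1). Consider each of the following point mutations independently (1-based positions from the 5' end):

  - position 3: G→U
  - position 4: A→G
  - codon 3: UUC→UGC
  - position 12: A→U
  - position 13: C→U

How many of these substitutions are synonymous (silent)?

0

Codon 1: AUG (Met) → AUU (Ile) — missense.
Codon 2: AUU (Ile) → GUU (Val) — missense.
Codon 3: UUC (Phe) → UGC (Cys) — missense.
Codon 4: UUA (Leu) → UUU (Phe) — missense.
Codon 5: CAG (Gln) → UAG (Stop) — nonsense.
Synonymous: 0 of 5.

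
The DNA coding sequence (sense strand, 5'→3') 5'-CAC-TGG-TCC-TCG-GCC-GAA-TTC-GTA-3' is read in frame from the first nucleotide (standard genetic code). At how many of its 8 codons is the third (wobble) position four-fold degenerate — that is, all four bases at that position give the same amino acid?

4

Codon 1 CAC (His): third position 2-fold.
Codon 2 TGG (Trp): third position 1-fold.
Codon 3 TCC (Ser): third position 4-fold.
Codon 4 TCG (Ser): third position 4-fold.
Codon 5 GCC (Ala): third position 4-fold.
Codon 6 GAA (Glu): third position 2-fold.
Codon 7 TTC (Phe): third position 2-fold.
Codon 8 GTA (Val): third position 4-fold.
Four-fold degenerate third positions: 4.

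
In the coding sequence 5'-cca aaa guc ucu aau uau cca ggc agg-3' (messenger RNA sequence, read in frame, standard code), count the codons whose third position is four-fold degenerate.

5

Codon 1 CCA (Pro): third position 4-fold.
Codon 2 AAA (Lys): third position 2-fold.
Codon 3 GUC (Val): third position 4-fold.
Codon 4 UCU (Ser): third position 4-fold.
Codon 5 AAU (Asn): third position 2-fold.
Codon 6 UAU (Tyr): third position 2-fold.
Codon 7 CCA (Pro): third position 4-fold.
Codon 8 GGC (Gly): third position 4-fold.
Codon 9 AGG (Arg): third position 2-fold.
Four-fold degenerate third positions: 5.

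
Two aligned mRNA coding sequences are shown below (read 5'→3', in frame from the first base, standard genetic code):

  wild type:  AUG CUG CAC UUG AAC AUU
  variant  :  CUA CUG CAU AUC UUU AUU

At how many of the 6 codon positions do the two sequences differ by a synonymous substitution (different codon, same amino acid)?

Codon 1: AUG Met / CUA Leu — nonsynonymous.
Codon 2: CUG Leu / CUG Leu — identical.
Codon 3: CAC His / CAU His — synonymous.
Codon 4: UUG Leu / AUC Ile — nonsynonymous.
Codon 5: AAC Asn / UUU Phe — nonsynonymous.
Codon 6: AUU Ile / AUU Ile — identical.
Synonymous differences: 1.

1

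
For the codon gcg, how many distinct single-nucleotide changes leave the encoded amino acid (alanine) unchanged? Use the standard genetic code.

Position 1: none → 0 synonymous.
Position 2: none → 0 synonymous.
Position 3: GCT, GCC, GCA → 3 synonymous.
Total: 0 + 0 + 3 = 3.

3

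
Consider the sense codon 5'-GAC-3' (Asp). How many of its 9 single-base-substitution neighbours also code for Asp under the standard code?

1

Position 1: none → 0 synonymous.
Position 2: none → 0 synonymous.
Position 3: GAT → 1 synonymous.
Total: 0 + 0 + 1 = 1.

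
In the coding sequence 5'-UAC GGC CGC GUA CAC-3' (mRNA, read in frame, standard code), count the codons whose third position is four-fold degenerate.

Codon 1 UAC (Tyr): third position 2-fold.
Codon 2 GGC (Gly): third position 4-fold.
Codon 3 CGC (Arg): third position 4-fold.
Codon 4 GUA (Val): third position 4-fold.
Codon 5 CAC (His): third position 2-fold.
Four-fold degenerate third positions: 3.

3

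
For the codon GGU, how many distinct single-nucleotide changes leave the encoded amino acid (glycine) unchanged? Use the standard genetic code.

3

Position 1: none → 0 synonymous.
Position 2: none → 0 synonymous.
Position 3: GGC, GGA, GGG → 3 synonymous.
Total: 0 + 0 + 3 = 3.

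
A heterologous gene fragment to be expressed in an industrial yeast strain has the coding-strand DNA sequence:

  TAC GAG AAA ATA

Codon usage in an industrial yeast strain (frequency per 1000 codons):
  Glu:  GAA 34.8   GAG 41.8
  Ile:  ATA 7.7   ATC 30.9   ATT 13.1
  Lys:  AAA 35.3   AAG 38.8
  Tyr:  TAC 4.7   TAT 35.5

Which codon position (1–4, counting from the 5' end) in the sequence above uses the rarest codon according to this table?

Codon 1 TAC (Tyr): 4.7 per 1000.
Codon 2 GAG (Glu): 41.8 per 1000.
Codon 3 AAA (Lys): 35.3 per 1000.
Codon 4 ATA (Ile): 7.7 per 1000.
Lowest frequency is 4.7 at codon 1.

1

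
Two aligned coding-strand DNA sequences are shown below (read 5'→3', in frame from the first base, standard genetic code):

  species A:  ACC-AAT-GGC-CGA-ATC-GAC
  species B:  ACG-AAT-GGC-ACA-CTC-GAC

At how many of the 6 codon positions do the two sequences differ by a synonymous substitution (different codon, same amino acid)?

Codon 1: ACC Thr / ACG Thr — synonymous.
Codon 2: AAT Asn / AAT Asn — identical.
Codon 3: GGC Gly / GGC Gly — identical.
Codon 4: CGA Arg / ACA Thr — nonsynonymous.
Codon 5: ATC Ile / CTC Leu — nonsynonymous.
Codon 6: GAC Asp / GAC Asp — identical.
Synonymous differences: 1.

1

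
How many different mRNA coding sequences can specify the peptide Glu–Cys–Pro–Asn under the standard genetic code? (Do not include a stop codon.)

32

Glu: 2 codons.
Cys: 2 codons.
Pro: 4 codons.
Asn: 2 codons.
2 × 2 × 4 × 2 = 32.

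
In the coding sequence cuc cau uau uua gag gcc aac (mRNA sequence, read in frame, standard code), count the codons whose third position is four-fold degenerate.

2

Codon 1 CUC (Leu): third position 4-fold.
Codon 2 CAU (His): third position 2-fold.
Codon 3 UAU (Tyr): third position 2-fold.
Codon 4 UUA (Leu): third position 2-fold.
Codon 5 GAG (Glu): third position 2-fold.
Codon 6 GCC (Ala): third position 4-fold.
Codon 7 AAC (Asn): third position 2-fold.
Four-fold degenerate third positions: 2.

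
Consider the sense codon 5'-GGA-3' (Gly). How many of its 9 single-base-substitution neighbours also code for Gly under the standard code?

3

Position 1: none → 0 synonymous.
Position 2: none → 0 synonymous.
Position 3: GGT, GGC, GGG → 3 synonymous.
Total: 0 + 0 + 3 = 3.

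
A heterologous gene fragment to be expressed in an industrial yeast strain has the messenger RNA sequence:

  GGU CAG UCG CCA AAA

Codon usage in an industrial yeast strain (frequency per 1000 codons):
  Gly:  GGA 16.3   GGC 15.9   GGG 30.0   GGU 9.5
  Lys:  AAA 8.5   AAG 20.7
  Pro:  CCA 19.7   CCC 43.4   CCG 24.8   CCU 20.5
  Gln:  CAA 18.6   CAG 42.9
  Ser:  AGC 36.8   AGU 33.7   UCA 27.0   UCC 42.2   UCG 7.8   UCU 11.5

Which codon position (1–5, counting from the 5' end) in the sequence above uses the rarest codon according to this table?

3

Codon 1 GGU (Gly): 9.5 per 1000.
Codon 2 CAG (Gln): 42.9 per 1000.
Codon 3 UCG (Ser): 7.8 per 1000.
Codon 4 CCA (Pro): 19.7 per 1000.
Codon 5 AAA (Lys): 8.5 per 1000.
Lowest frequency is 7.8 at codon 3.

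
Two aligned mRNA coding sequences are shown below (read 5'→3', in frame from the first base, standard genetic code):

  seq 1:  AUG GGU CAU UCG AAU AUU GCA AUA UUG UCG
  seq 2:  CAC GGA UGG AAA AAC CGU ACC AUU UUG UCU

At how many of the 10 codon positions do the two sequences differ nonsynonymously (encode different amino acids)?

Codon 1: AUG Met / CAC His — nonsynonymous.
Codon 2: GGU Gly / GGA Gly — synonymous.
Codon 3: CAU His / UGG Trp — nonsynonymous.
Codon 4: UCG Ser / AAA Lys — nonsynonymous.
Codon 5: AAU Asn / AAC Asn — synonymous.
Codon 6: AUU Ile / CGU Arg — nonsynonymous.
Codon 7: GCA Ala / ACC Thr — nonsynonymous.
Codon 8: AUA Ile / AUU Ile — synonymous.
Codon 9: UUG Leu / UUG Leu — identical.
Codon 10: UCG Ser / UCU Ser — synonymous.
Nonsynonymous differences: 5.

5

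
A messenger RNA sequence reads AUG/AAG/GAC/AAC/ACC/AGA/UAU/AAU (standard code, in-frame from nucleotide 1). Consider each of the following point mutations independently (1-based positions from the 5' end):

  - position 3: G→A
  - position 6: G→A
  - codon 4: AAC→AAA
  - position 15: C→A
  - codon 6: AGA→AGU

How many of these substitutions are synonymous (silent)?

2

Codon 1: AUG (Met) → AUA (Ile) — missense.
Codon 2: AAG (Lys) → AAA (Lys) — synonymous.
Codon 4: AAC (Asn) → AAA (Lys) — missense.
Codon 5: ACC (Thr) → ACA (Thr) — synonymous.
Codon 6: AGA (Arg) → AGU (Ser) — missense.
Synonymous: 2 of 5.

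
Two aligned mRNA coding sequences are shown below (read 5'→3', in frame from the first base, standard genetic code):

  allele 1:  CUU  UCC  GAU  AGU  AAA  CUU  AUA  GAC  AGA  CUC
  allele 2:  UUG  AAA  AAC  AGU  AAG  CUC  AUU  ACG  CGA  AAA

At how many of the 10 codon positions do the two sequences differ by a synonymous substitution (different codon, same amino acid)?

5

Codon 1: CUU Leu / UUG Leu — synonymous.
Codon 2: UCC Ser / AAA Lys — nonsynonymous.
Codon 3: GAU Asp / AAC Asn — nonsynonymous.
Codon 4: AGU Ser / AGU Ser — identical.
Codon 5: AAA Lys / AAG Lys — synonymous.
Codon 6: CUU Leu / CUC Leu — synonymous.
Codon 7: AUA Ile / AUU Ile — synonymous.
Codon 8: GAC Asp / ACG Thr — nonsynonymous.
Codon 9: AGA Arg / CGA Arg — synonymous.
Codon 10: CUC Leu / AAA Lys — nonsynonymous.
Synonymous differences: 5.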